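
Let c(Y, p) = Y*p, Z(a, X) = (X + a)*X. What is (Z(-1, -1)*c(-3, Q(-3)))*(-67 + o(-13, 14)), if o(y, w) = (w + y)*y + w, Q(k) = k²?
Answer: 3564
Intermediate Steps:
Z(a, X) = X*(X + a)
o(y, w) = w + y*(w + y) (o(y, w) = y*(w + y) + w = w + y*(w + y))
(Z(-1, -1)*c(-3, Q(-3)))*(-67 + o(-13, 14)) = ((-(-1 - 1))*(-3*(-3)²))*(-67 + (14 + (-13)² + 14*(-13))) = ((-1*(-2))*(-3*9))*(-67 + (14 + 169 - 182)) = (2*(-27))*(-67 + 1) = -54*(-66) = 3564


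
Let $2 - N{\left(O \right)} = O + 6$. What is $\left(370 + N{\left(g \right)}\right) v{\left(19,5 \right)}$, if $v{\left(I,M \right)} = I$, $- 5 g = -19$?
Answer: $\frac{34409}{5} \approx 6881.8$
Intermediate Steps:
$g = \frac{19}{5}$ ($g = \left(- \frac{1}{5}\right) \left(-19\right) = \frac{19}{5} \approx 3.8$)
$N{\left(O \right)} = -4 - O$ ($N{\left(O \right)} = 2 - \left(O + 6\right) = 2 - \left(6 + O\right) = -4 - O$)
$\left(370 + N{\left(g \right)}\right) v{\left(19,5 \right)} = \left(370 - \frac{39}{5}\right) 19 = \frac{1811}{5} \cdot 19 = \frac{34409}{5}$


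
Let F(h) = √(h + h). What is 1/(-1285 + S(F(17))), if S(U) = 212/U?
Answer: -21845/28048353 - 106*√34/28048353 ≈ -0.00080087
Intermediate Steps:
F(h) = √2*√h (F(h) = √(2*h) = √2*√h)
1/(-1285 + S(F(17))) = 1/(-1285 + 212/((√2*√17))) = 1/(-1285 + 212/(√34)) = 1/(-1285 + 212*(√34/34)) = 1/(-1285 + 106*√34/17)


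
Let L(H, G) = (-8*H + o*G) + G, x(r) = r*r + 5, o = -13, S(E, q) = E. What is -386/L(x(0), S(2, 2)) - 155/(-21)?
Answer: 9013/672 ≈ 13.412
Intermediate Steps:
x(r) = 5 + r**2 (x(r) = r**2 + 5 = 5 + r**2)
L(H, G) = -12*G - 8*H (L(H, G) = (-8*H - 13*G) + G = (-13*G - 8*H) + G = -12*G - 8*H)
-386/L(x(0), S(2, 2)) - 155/(-21) = -386/(-12*2 - 8*(5 + 0**2)) - 155/(-21) = -386/(-24 - 8*(5 + 0)) - 155*(-1/21) = -386/(-24 - 8*5) + 155/21 = -386/(-24 - 40) + 155/21 = -386/(-64) + 155/21 = -386*(-1/64) + 155/21 = 193/32 + 155/21 = 9013/672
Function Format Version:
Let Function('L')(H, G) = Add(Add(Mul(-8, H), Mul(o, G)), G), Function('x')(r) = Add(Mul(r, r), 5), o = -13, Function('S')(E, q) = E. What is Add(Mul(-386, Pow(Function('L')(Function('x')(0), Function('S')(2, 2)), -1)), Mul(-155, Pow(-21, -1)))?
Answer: Rational(9013, 672) ≈ 13.412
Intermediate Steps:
Function('x')(r) = Add(5, Pow(r, 2)) (Function('x')(r) = Add(Pow(r, 2), 5) = Add(5, Pow(r, 2)))
Function('L')(H, G) = Add(Mul(-12, G), Mul(-8, H)) (Function('L')(H, G) = Add(Add(Mul(-8, H), Mul(-13, G)), G) = Add(Add(Mul(-13, G), Mul(-8, H)), G) = Add(Mul(-12, G), Mul(-8, H)))
Add(Mul(-386, Pow(Function('L')(Function('x')(0), Function('S')(2, 2)), -1)), Mul(-155, Pow(-21, -1))) = Add(Mul(-386, Pow(Add(Mul(-12, 2), Mul(-8, Add(5, Pow(0, 2)))), -1)), Mul(-155, Pow(-21, -1))) = Add(Mul(-386, Pow(Add(-24, Mul(-8, Add(5, 0))), -1)), Mul(-155, Rational(-1, 21))) = Add(Mul(-386, Pow(Add(-24, Mul(-8, 5)), -1)), Rational(155, 21)) = Add(Mul(-386, Pow(Add(-24, -40), -1)), Rational(155, 21)) = Add(Mul(-386, Pow(-64, -1)), Rational(155, 21)) = Add(Mul(-386, Rational(-1, 64)), Rational(155, 21)) = Add(Rational(193, 32), Rational(155, 21)) = Rational(9013, 672)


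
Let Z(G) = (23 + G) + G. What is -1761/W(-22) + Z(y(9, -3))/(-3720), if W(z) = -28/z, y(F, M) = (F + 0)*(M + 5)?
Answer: -36030473/26040 ≈ -1383.7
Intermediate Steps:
y(F, M) = F*(5 + M)
Z(G) = 23 + 2*G
-1761/W(-22) + Z(y(9, -3))/(-3720) = -1761/((-28/(-22))) + (23 + 2*(9*(5 - 3)))/(-3720) = -1761/((-28*(-1/22))) + (23 + 2*(9*2))*(-1/3720) = -1761/14/11 + (23 + 2*18)*(-1/3720) = -1761*11/14 + (23 + 36)*(-1/3720) = -19371/14 + 59*(-1/3720) = -19371/14 - 59/3720 = -36030473/26040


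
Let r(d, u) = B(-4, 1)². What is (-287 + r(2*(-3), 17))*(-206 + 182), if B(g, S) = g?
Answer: 6504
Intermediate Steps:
r(d, u) = 16 (r(d, u) = (-4)² = 16)
(-287 + r(2*(-3), 17))*(-206 + 182) = (-287 + 16)*(-206 + 182) = -271*(-24) = 6504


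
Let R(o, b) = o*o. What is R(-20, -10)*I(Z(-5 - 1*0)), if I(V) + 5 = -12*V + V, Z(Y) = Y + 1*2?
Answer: 11200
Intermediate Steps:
Z(Y) = 2 + Y (Z(Y) = Y + 2 = 2 + Y)
R(o, b) = o²
I(V) = -5 - 11*V (I(V) = -5 + (-12*V + V) = -5 - 11*V)
R(-20, -10)*I(Z(-5 - 1*0)) = (-20)²*(-5 - 11*(2 + (-5 - 1*0))) = 400*(-5 - 11*(2 + (-5 + 0))) = 400*(-5 - 11*(2 - 5)) = 400*(-5 - 11*(-3)) = 400*(-5 + 33) = 400*28 = 11200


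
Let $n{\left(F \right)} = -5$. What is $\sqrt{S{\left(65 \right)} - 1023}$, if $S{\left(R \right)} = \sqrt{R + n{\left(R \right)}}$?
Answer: $\sqrt{-1023 + 2 \sqrt{15}} \approx 31.863 i$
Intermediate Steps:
$S{\left(R \right)} = \sqrt{-5 + R}$ ($S{\left(R \right)} = \sqrt{R - 5} = \sqrt{-5 + R}$)
$\sqrt{S{\left(65 \right)} - 1023} = \sqrt{\sqrt{-5 + 65} - 1023} = \sqrt{\sqrt{60} - 1023} = \sqrt{2 \sqrt{15} - 1023} = \sqrt{-1023 + 2 \sqrt{15}}$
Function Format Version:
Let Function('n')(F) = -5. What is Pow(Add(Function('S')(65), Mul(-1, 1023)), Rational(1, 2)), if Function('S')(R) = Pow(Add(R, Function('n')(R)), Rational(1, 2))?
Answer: Pow(Add(-1023, Mul(2, Pow(15, Rational(1, 2)))), Rational(1, 2)) ≈ Mul(31.863, I)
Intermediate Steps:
Function('S')(R) = Pow(Add(-5, R), Rational(1, 2)) (Function('S')(R) = Pow(Add(R, -5), Rational(1, 2)) = Pow(Add(-5, R), Rational(1, 2)))
Pow(Add(Function('S')(65), Mul(-1, 1023)), Rational(1, 2)) = Pow(Add(Pow(Add(-5, 65), Rational(1, 2)), Mul(-1, 1023)), Rational(1, 2)) = Pow(Add(Pow(60, Rational(1, 2)), -1023), Rational(1, 2)) = Pow(Add(Mul(2, Pow(15, Rational(1, 2))), -1023), Rational(1, 2)) = Pow(Add(-1023, Mul(2, Pow(15, Rational(1, 2)))), Rational(1, 2))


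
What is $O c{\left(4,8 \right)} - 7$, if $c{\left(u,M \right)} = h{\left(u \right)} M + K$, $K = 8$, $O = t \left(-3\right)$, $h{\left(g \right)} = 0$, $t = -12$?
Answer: $281$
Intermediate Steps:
$O = 36$ ($O = \left(-12\right) \left(-3\right) = 36$)
$c{\left(u,M \right)} = 8$ ($c{\left(u,M \right)} = 0 M + 8 = 0 + 8 = 8$)
$O c{\left(4,8 \right)} - 7 = 36 \cdot 8 - 7 = 288 - 7 = 281$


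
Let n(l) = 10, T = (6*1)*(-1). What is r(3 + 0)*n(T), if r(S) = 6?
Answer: 60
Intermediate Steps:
T = -6 (T = 6*(-1) = -6)
r(3 + 0)*n(T) = 6*10 = 60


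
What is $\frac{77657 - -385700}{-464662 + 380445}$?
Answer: $- \frac{463357}{84217} \approx -5.5019$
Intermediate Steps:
$\frac{77657 - -385700}{-464662 + 380445} = \frac{77657 + 385700}{-84217} = 463357 \left(- \frac{1}{84217}\right) = - \frac{463357}{84217}$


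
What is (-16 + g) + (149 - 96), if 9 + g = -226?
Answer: -198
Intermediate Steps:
g = -235 (g = -9 - 226 = -235)
(-16 + g) + (149 - 96) = (-16 - 235) + (149 - 96) = -251 + 53 = -198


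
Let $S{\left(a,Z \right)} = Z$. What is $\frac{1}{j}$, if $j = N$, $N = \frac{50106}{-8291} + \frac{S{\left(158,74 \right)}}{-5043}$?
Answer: $- \frac{41811513}{253298092} \approx -0.16507$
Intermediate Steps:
$N = - \frac{253298092}{41811513}$ ($N = \frac{50106}{-8291} + \frac{74}{-5043} = 50106 \left(- \frac{1}{8291}\right) + 74 \left(- \frac{1}{5043}\right) = - \frac{50106}{8291} - \frac{74}{5043} = - \frac{253298092}{41811513} \approx -6.0581$)
$j = - \frac{253298092}{41811513} \approx -6.0581$
$\frac{1}{j} = \frac{1}{- \frac{253298092}{41811513}} = - \frac{41811513}{253298092}$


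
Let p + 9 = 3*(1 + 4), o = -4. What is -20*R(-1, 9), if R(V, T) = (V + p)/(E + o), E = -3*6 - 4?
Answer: 50/13 ≈ 3.8462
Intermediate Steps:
E = -22 (E = -18 - 4 = -22)
p = 6 (p = -9 + 3*(1 + 4) = -9 + 3*5 = -9 + 15 = 6)
R(V, T) = -3/13 - V/26 (R(V, T) = (V + 6)/(-22 - 4) = (6 + V)/(-26) = (6 + V)*(-1/26) = -3/13 - V/26)
-20*R(-1, 9) = -20*(-3/13 - 1/26*(-1)) = -20*(-3/13 + 1/26) = -20*(-5/26) = 50/13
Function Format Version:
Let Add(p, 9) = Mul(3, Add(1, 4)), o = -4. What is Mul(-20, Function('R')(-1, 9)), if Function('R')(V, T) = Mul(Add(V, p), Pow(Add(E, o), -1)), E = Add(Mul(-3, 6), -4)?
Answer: Rational(50, 13) ≈ 3.8462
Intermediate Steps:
E = -22 (E = Add(-18, -4) = -22)
p = 6 (p = Add(-9, Mul(3, Add(1, 4))) = Add(-9, Mul(3, 5)) = Add(-9, 15) = 6)
Function('R')(V, T) = Add(Rational(-3, 13), Mul(Rational(-1, 26), V)) (Function('R')(V, T) = Mul(Add(V, 6), Pow(Add(-22, -4), -1)) = Mul(Add(6, V), Pow(-26, -1)) = Mul(Add(6, V), Rational(-1, 26)) = Add(Rational(-3, 13), Mul(Rational(-1, 26), V)))
Mul(-20, Function('R')(-1, 9)) = Mul(-20, Add(Rational(-3, 13), Mul(Rational(-1, 26), -1))) = Mul(-20, Add(Rational(-3, 13), Rational(1, 26))) = Mul(-20, Rational(-5, 26)) = Rational(50, 13)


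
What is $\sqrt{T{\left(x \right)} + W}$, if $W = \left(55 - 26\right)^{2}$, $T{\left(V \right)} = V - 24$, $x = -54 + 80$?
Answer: $\sqrt{843} \approx 29.034$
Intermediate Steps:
$x = 26$
$T{\left(V \right)} = -24 + V$ ($T{\left(V \right)} = V - 24 = -24 + V$)
$W = 841$ ($W = 29^{2} = 841$)
$\sqrt{T{\left(x \right)} + W} = \sqrt{\left(-24 + 26\right) + 841} = \sqrt{2 + 841} = \sqrt{843}$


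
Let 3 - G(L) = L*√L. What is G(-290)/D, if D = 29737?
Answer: 3/29737 + 290*I*√290/29737 ≈ 0.00010088 + 0.16607*I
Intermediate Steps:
G(L) = 3 - L^(3/2) (G(L) = 3 - L*√L = 3 - L^(3/2))
G(-290)/D = (3 - (-290)^(3/2))/29737 = (3 - (-290)*I*√290)*(1/29737) = (3 + 290*I*√290)*(1/29737) = 3/29737 + 290*I*√290/29737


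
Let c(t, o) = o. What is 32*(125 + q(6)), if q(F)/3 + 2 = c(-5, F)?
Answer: 4384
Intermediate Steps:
q(F) = -6 + 3*F
32*(125 + q(6)) = 32*(125 + (-6 + 3*6)) = 32*(125 + (-6 + 18)) = 32*(125 + 12) = 32*137 = 4384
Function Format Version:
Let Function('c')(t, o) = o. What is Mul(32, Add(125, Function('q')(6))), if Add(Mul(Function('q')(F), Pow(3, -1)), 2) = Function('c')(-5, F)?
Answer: 4384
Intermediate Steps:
Function('q')(F) = Add(-6, Mul(3, F))
Mul(32, Add(125, Function('q')(6))) = Mul(32, Add(125, Add(-6, Mul(3, 6)))) = Mul(32, Add(125, Add(-6, 18))) = Mul(32, Add(125, 12)) = Mul(32, 137) = 4384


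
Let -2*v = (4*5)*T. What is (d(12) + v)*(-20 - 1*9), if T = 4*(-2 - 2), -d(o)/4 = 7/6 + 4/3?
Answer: -4350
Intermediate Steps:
d(o) = -10 (d(o) = -4*(7/6 + 4/3) = -4*5/2 = -10)
T = -16 (T = 4*(-4) = -16)
v = 160 (v = -4*5*(-16)/2 = -10*(-16) = -1/2*(-320) = 160)
(d(12) + v)*(-20 - 1*9) = (-10 + 160)*(-20 - 1*9) = 150*(-20 - 9) = 150*(-29) = -4350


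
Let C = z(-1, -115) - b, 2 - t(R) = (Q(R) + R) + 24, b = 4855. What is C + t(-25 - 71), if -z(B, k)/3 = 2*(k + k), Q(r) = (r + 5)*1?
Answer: -3310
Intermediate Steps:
Q(r) = 5 + r (Q(r) = (5 + r)*1 = 5 + r)
t(R) = -27 - 2*R (t(R) = 2 - (((5 + R) + R) + 24) = 2 - ((5 + 2*R) + 24) = 2 - (29 + 2*R) = 2 + (-29 - 2*R) = -27 - 2*R)
z(B, k) = -12*k (z(B, k) = -6*(k + k) = -6*2*k = -12*k)
C = -3475 (C = -12*(-115) - 1*4855 = 1380 - 4855 = -3475)
C + t(-25 - 71) = -3475 + (-27 - 2*(-25 - 71)) = -3475 + (-27 - 2*(-96)) = -3475 + (-27 + 192) = -3475 + 165 = -3310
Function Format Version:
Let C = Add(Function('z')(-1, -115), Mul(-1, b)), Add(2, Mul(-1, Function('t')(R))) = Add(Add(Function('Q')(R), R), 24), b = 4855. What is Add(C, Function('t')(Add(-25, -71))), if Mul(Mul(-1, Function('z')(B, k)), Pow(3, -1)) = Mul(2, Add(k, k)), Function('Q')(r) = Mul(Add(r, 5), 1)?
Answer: -3310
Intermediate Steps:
Function('Q')(r) = Add(5, r) (Function('Q')(r) = Mul(Add(5, r), 1) = Add(5, r))
Function('t')(R) = Add(-27, Mul(-2, R)) (Function('t')(R) = Add(2, Mul(-1, Add(Add(Add(5, R), R), 24))) = Add(2, Mul(-1, Add(Add(5, Mul(2, R)), 24))) = Add(2, Mul(-1, Add(29, Mul(2, R)))) = Add(2, Add(-29, Mul(-2, R))) = Add(-27, Mul(-2, R)))
Function('z')(B, k) = Mul(-12, k) (Function('z')(B, k) = Mul(-3, Mul(2, Add(k, k))) = Mul(-3, Mul(2, Mul(2, k))) = Mul(-3, Mul(4, k)) = Mul(-12, k))
C = -3475 (C = Add(Mul(-12, -115), Mul(-1, 4855)) = Add(1380, -4855) = -3475)
Add(C, Function('t')(Add(-25, -71))) = Add(-3475, Add(-27, Mul(-2, Add(-25, -71)))) = Add(-3475, Add(-27, Mul(-2, -96))) = Add(-3475, Add(-27, 192)) = Add(-3475, 165) = -3310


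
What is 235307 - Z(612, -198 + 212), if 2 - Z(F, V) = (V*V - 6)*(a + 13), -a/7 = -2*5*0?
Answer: 237775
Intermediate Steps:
a = 0 (a = -7*(-2*5)*0 = -(-70)*0 = -7*0 = 0)
Z(F, V) = 80 - 13*V² (Z(F, V) = 2 - (V*V - 6)*(0 + 13) = 2 - (V² - 6)*13 = 2 - (-6 + V²)*13 = 2 - (-78 + 13*V²) = 2 + (78 - 13*V²) = 80 - 13*V²)
235307 - Z(612, -198 + 212) = 235307 - (80 - 13*(-198 + 212)²) = 235307 - (80 - 13*14²) = 235307 - (80 - 13*196) = 235307 - (80 - 2548) = 235307 - 1*(-2468) = 235307 + 2468 = 237775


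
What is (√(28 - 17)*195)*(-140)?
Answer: -27300*√11 ≈ -90544.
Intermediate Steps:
(√(28 - 17)*195)*(-140) = (√11*195)*(-140) = (195*√11)*(-140) = -27300*√11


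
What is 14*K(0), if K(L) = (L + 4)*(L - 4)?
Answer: -224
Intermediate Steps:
K(L) = (-4 + L)*(4 + L) (K(L) = (4 + L)*(-4 + L) = (-4 + L)*(4 + L))
14*K(0) = 14*(-16 + 0**2) = 14*(-16 + 0) = 14*(-16) = -224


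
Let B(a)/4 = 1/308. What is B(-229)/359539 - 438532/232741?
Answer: -12140540236855/6443318912723 ≈ -1.8842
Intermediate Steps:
B(a) = 1/77 (B(a) = 4/308 = 4*(1/308) = 1/77)
B(-229)/359539 - 438532/232741 = (1/77)/359539 - 438532/232741 = (1/77)*(1/359539) - 438532*1/232741 = 1/27684503 - 438532/232741 = -12140540236855/6443318912723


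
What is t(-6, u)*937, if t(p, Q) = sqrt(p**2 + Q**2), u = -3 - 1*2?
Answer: 937*sqrt(61) ≈ 7318.2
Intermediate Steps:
u = -5 (u = -3 - 2 = -5)
t(p, Q) = sqrt(Q**2 + p**2)
t(-6, u)*937 = sqrt((-5)**2 + (-6)**2)*937 = sqrt(25 + 36)*937 = sqrt(61)*937 = 937*sqrt(61)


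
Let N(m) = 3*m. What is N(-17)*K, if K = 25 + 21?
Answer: -2346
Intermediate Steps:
K = 46
N(-17)*K = (3*(-17))*46 = -51*46 = -2346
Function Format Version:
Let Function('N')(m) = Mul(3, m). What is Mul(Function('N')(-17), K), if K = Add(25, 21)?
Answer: -2346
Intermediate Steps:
K = 46
Mul(Function('N')(-17), K) = Mul(Mul(3, -17), 46) = Mul(-51, 46) = -2346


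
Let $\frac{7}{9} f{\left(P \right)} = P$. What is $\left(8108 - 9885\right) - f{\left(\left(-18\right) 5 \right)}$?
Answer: $- \frac{11629}{7} \approx -1661.3$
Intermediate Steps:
$f{\left(P \right)} = \frac{9 P}{7}$
$\left(8108 - 9885\right) - f{\left(\left(-18\right) 5 \right)} = \left(8108 - 9885\right) - \frac{9 \left(\left(-18\right) 5\right)}{7} = -1777 - \frac{9}{7} \left(-90\right) = -1777 - - \frac{810}{7} = -1777 + \frac{810}{7} = - \frac{11629}{7}$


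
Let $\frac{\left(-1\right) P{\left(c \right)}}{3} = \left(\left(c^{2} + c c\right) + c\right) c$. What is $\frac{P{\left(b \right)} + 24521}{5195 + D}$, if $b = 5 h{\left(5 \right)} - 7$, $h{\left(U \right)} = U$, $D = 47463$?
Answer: $- \frac{11443}{52658} \approx -0.21731$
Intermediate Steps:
$b = 18$ ($b = 5 \cdot 5 - 7 = 25 - 7 = 18$)
$P{\left(c \right)} = - 3 c \left(c + 2 c^{2}\right)$ ($P{\left(c \right)} = - 3 \left(\left(c^{2} + c c\right) + c\right) c = - 3 \left(\left(c^{2} + c^{2}\right) + c\right) c = - 3 \left(2 c^{2} + c\right) c = - 3 \left(c + 2 c^{2}\right) c = - 3 c \left(c + 2 c^{2}\right)$)
$\frac{P{\left(b \right)} + 24521}{5195 + D} = \frac{18^{2} \left(-3 - 108\right) + 24521}{5195 + 47463} = \frac{324 \left(-3 - 108\right) + 24521}{52658} = \left(324 \left(-111\right) + 24521\right) \frac{1}{52658} = \left(-35964 + 24521\right) \frac{1}{52658} = \left(-11443\right) \frac{1}{52658} = - \frac{11443}{52658}$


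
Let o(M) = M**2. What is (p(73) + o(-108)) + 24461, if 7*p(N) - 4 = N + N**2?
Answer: 258281/7 ≈ 36897.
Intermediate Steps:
p(N) = 4/7 + N/7 + N**2/7 (p(N) = 4/7 + (N + N**2)/7 = 4/7 + (N/7 + N**2/7) = 4/7 + N/7 + N**2/7)
(p(73) + o(-108)) + 24461 = ((4/7 + (1/7)*73 + (1/7)*73**2) + (-108)**2) + 24461 = ((4/7 + 73/7 + (1/7)*5329) + 11664) + 24461 = ((4/7 + 73/7 + 5329/7) + 11664) + 24461 = (5406/7 + 11664) + 24461 = 87054/7 + 24461 = 258281/7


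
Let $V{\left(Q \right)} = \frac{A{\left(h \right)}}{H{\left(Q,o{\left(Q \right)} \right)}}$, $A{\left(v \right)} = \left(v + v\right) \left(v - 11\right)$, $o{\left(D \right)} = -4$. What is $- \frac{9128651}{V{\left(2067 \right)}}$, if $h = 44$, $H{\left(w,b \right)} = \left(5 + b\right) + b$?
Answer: $\frac{9128651}{968} \approx 9430.4$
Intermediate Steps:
$H{\left(w,b \right)} = 5 + 2 b$
$A{\left(v \right)} = 2 v \left(-11 + v\right)$
$V{\left(Q \right)} = -968$ ($V{\left(Q \right)} = \frac{2 \cdot 44 \left(-11 + 44\right)}{5 + 2 \left(-4\right)} = \frac{2 \cdot 44 \cdot 33}{5 - 8} = \frac{2904}{-3} = 2904 \left(- \frac{1}{3}\right) = -968$)
$- \frac{9128651}{V{\left(2067 \right)}} = - \frac{9128651}{-968} = - \frac{9128651 \left(-1\right)}{968} = \left(-1\right) \left(- \frac{9128651}{968}\right) = \frac{9128651}{968}$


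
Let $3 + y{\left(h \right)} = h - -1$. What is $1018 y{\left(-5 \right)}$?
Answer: $-7126$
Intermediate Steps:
$y{\left(h \right)} = -2 + h$ ($y{\left(h \right)} = -3 + \left(h - -1\right) = -3 + \left(h + 1\right) = -3 + \left(1 + h\right) = -2 + h$)
$1018 y{\left(-5 \right)} = 1018 \left(-2 - 5\right) = 1018 \left(-7\right) = -7126$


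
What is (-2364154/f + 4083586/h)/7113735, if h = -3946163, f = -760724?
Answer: 4692952613/16104835642967070 ≈ 2.9140e-7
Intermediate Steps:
(-2364154/f + 4083586/h)/7113735 = (-2364154/(-760724) + 4083586/(-3946163))/7113735 = (-2364154*(-1/760724) + 4083586*(-1/3946163))*(1/7113735) = (1182077/380362 - 314122/303551)*(1/7113735) = (239340583263/115459265462)*(1/7113735) = 4692952613/16104835642967070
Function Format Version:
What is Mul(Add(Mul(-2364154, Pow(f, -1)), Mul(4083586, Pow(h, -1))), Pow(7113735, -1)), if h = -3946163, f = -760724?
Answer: Rational(4692952613, 16104835642967070) ≈ 2.9140e-7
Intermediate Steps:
Mul(Add(Mul(-2364154, Pow(f, -1)), Mul(4083586, Pow(h, -1))), Pow(7113735, -1)) = Mul(Add(Mul(-2364154, Pow(-760724, -1)), Mul(4083586, Pow(-3946163, -1))), Pow(7113735, -1)) = Mul(Add(Mul(-2364154, Rational(-1, 760724)), Mul(4083586, Rational(-1, 3946163))), Rational(1, 7113735)) = Mul(Add(Rational(1182077, 380362), Rational(-314122, 303551)), Rational(1, 7113735)) = Mul(Rational(239340583263, 115459265462), Rational(1, 7113735)) = Rational(4692952613, 16104835642967070)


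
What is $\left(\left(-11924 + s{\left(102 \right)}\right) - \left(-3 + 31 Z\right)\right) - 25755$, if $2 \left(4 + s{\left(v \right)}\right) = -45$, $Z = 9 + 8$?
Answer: $- \frac{76459}{2} \approx -38230.0$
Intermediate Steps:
$Z = 17$
$s{\left(v \right)} = - \frac{53}{2}$ ($s{\left(v \right)} = -4 + \frac{1}{2} \left(-45\right) = -4 - \frac{45}{2} = - \frac{53}{2}$)
$\left(\left(-11924 + s{\left(102 \right)}\right) - \left(-3 + 31 Z\right)\right) - 25755 = \left(\left(-11924 - \frac{53}{2}\right) - 524\right) - 25755 = \left(- \frac{23901}{2} + \left(\left(\left(-1 + 2\right) + 2\right) - 527\right)\right) - 25755 = \left(- \frac{23901}{2} + \left(\left(1 + 2\right) - 527\right)\right) - 25755 = \left(- \frac{23901}{2} + \left(3 - 527\right)\right) - 25755 = \left(- \frac{23901}{2} - 524\right) - 25755 = - \frac{24949}{2} - 25755 = - \frac{76459}{2}$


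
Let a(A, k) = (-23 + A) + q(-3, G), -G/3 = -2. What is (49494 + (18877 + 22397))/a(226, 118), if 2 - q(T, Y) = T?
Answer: 5673/13 ≈ 436.38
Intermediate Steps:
G = 6 (G = -3*(-2) = 6)
q(T, Y) = 2 - T
a(A, k) = -18 + A (a(A, k) = (-23 + A) + (2 - 1*(-3)) = (-23 + A) + (2 + 3) = (-23 + A) + 5 = -18 + A)
(49494 + (18877 + 22397))/a(226, 118) = (49494 + (18877 + 22397))/(-18 + 226) = (49494 + 41274)/208 = 90768*(1/208) = 5673/13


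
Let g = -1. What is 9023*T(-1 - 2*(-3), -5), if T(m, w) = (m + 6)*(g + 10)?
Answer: 893277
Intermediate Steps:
T(m, w) = 54 + 9*m (T(m, w) = (m + 6)*(-1 + 10) = (6 + m)*9 = 54 + 9*m)
9023*T(-1 - 2*(-3), -5) = 9023*(54 + 9*(-1 - 2*(-3))) = 9023*(54 + 9*(-1 + 6)) = 9023*(54 + 9*5) = 9023*(54 + 45) = 9023*99 = 893277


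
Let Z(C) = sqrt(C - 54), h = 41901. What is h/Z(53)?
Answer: -41901*I ≈ -41901.0*I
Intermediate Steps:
Z(C) = sqrt(-54 + C)
h/Z(53) = 41901/(sqrt(-54 + 53)) = 41901/(sqrt(-1)) = 41901/I = 41901*(-I) = -41901*I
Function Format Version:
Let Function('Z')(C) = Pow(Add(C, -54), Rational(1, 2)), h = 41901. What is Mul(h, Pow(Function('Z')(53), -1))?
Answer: Mul(-41901, I) ≈ Mul(-41901., I)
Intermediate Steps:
Function('Z')(C) = Pow(Add(-54, C), Rational(1, 2))
Mul(h, Pow(Function('Z')(53), -1)) = Mul(41901, Pow(Pow(Add(-54, 53), Rational(1, 2)), -1)) = Mul(41901, Pow(Pow(-1, Rational(1, 2)), -1)) = Mul(41901, Pow(I, -1)) = Mul(41901, Mul(-1, I)) = Mul(-41901, I)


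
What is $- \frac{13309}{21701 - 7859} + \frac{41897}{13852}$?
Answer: $\frac{197791003}{95869692} \approx 2.0631$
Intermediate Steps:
$- \frac{13309}{21701 - 7859} + \frac{41897}{13852} = - \frac{13309}{21701 - 7859} + 41897 \cdot \frac{1}{13852} = - \frac{13309}{13842} + \frac{41897}{13852} = \frac{197791003}{95869692}$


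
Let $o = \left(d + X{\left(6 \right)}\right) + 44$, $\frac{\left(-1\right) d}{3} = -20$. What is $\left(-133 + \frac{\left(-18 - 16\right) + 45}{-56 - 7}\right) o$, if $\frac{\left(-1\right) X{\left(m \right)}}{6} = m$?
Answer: $- \frac{570520}{63} \approx -9055.9$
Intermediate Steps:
$d = 60$ ($d = \left(-3\right) \left(-20\right) = 60$)
$X{\left(m \right)} = - 6 m$
$o = 68$ ($o = \left(60 - 36\right) + 44 = 24 + 44 = 68$)
$\left(-133 + \frac{\left(-18 - 16\right) + 45}{-56 - 7}\right) o = \left(-133 + \frac{\left(-18 - 16\right) + 45}{-56 - 7}\right) 68 = \left(-133 + \frac{-34 + 45}{-63}\right) 68 = \left(-133 + 11 \left(- \frac{1}{63}\right)\right) 68 = \left(-133 - \frac{11}{63}\right) 68 = \left(- \frac{8390}{63}\right) 68 = - \frac{570520}{63}$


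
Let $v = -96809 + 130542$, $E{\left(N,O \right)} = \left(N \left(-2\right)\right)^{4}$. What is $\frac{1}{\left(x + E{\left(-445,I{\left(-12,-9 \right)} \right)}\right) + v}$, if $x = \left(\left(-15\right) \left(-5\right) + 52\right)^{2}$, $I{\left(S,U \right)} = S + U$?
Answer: $\frac{1}{627422459862} \approx 1.5938 \cdot 10^{-12}$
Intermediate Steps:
$E{\left(N,O \right)} = 16 N^{4}$ ($E{\left(N,O \right)} = \left(- 2 N\right)^{4} = 16 N^{4}$)
$x = 16129$ ($x = \left(75 + 52\right)^{2} = 127^{2} = 16129$)
$v = 33733$
$\frac{1}{\left(x + E{\left(-445,I{\left(-12,-9 \right)} \right)}\right) + v} = \frac{1}{\left(16129 + 16 \left(-445\right)^{4}\right) + 33733} = \frac{1}{\left(16129 + 16 \cdot 39213900625\right) + 33733} = \frac{1}{\left(16129 + 627422410000\right) + 33733} = \frac{1}{627422426129 + 33733} = \frac{1}{627422459862}$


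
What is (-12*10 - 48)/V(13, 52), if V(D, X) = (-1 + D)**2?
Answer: -7/6 ≈ -1.1667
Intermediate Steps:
(-12*10 - 48)/V(13, 52) = (-12*10 - 48)/((-1 + 13)**2) = (-120 - 48)/(12**2) = -168/144 = -168*1/144 = -7/6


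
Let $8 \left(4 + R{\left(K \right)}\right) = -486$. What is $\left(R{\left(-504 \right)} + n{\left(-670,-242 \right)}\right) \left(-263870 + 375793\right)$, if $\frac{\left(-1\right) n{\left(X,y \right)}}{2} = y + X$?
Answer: $\frac{787602151}{4} \approx 1.969 \cdot 10^{8}$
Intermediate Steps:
$R{\left(K \right)} = - \frac{259}{4}$ ($R{\left(K \right)} = -4 + \frac{1}{8} \left(-486\right) = -4 - \frac{243}{4} = - \frac{259}{4}$)
$n{\left(X,y \right)} = - 2 X - 2 y$ ($n{\left(X,y \right)} = - 2 \left(y + X\right) = - 2 \left(X + y\right) = - 2 X - 2 y$)
$\left(R{\left(-504 \right)} + n{\left(-670,-242 \right)}\right) \left(-263870 + 375793\right) = \left(- \frac{259}{4} - -1824\right) \left(-263870 + 375793\right) = \left(- \frac{259}{4} + \left(1340 + 484\right)\right) 111923 = \left(- \frac{259}{4} + 1824\right) 111923 = \frac{7037}{4} \cdot 111923 = \frac{787602151}{4}$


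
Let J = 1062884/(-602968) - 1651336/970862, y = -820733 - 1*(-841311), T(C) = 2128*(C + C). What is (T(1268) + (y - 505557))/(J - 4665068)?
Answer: -12393367766960602/11771236448879067 ≈ -1.0529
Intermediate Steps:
T(C) = 4256*C (T(C) = 2128*(2*C) = 4256*C)
y = 20578 (y = -820733 + 841311 = 20578)
J = -8739726083/2523270338 (J = 1062884*(-1/602968) - 1651336*1/970862 = -265721/150742 - 825668/485431 = -8739726083/2523270338 ≈ -3.4636)
(T(1268) + (y - 505557))/(J - 4665068) = (4256*1268 + (20578 - 505557))/(-8739726083/2523270338 - 4665068) = (5396608 - 484979)/(-11771236448879067/2523270338) = 4911629*(-2523270338/11771236448879067) = -12393367766960602/11771236448879067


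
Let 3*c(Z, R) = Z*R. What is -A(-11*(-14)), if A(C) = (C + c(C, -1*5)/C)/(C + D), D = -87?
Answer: -457/201 ≈ -2.2736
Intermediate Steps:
c(Z, R) = R*Z/3 (c(Z, R) = (Z*R)/3 = (R*Z)/3 = R*Z/3)
A(C) = (-5/3 + C)/(-87 + C) (A(C) = (C + ((-1*5)*C/3)/C)/(C - 87) = (C + ((⅓)*(-5)*C)/C)/(-87 + C) = (C + (-5*C/3)/C)/(-87 + C) = (C - 5/3)/(-87 + C) = (-5/3 + C)/(-87 + C))
-A(-11*(-14)) = -(-5/3 - 11*(-14))/(-87 - 11*(-14)) = -(-5/3 + 154)/(-87 + 154) = -457/(67*3) = -1*457/201 = -457/201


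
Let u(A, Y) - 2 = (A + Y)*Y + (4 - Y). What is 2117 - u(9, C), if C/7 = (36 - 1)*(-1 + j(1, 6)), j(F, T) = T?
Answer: -1508314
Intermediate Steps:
C = 1225 (C = 7*((36 - 1)*(-1 + 6)) = 7*(35*5) = 7*175 = 1225)
u(A, Y) = 6 - Y + Y*(A + Y) (u(A, Y) = 2 + ((A + Y)*Y + (4 - Y)) = 2 + (Y*(A + Y) + (4 - Y)) = 2 + (4 - Y + Y*(A + Y)) = 6 - Y + Y*(A + Y))
2117 - u(9, C) = 2117 - (6 + 1225**2 - 1*1225 + 9*1225) = 2117 - (6 + 1500625 - 1225 + 11025) = 2117 - 1*1510431 = 2117 - 1510431 = -1508314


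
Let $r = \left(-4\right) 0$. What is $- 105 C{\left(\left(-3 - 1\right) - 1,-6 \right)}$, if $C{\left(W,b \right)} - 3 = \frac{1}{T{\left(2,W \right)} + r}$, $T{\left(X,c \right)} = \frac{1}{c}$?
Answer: $210$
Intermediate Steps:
$r = 0$
$C{\left(W,b \right)} = 3 + W$ ($C{\left(W,b \right)} = 3 + \frac{1}{\frac{1}{W} + 0} = 3 + \frac{1}{\frac{1}{W}} = 3 + W$)
$- 105 C{\left(\left(-3 - 1\right) - 1,-6 \right)} = - 105 \left(3 - 5\right) = \left(-105\right) \left(-2\right) = 210$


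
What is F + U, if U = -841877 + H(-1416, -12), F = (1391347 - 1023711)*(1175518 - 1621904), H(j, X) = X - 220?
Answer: -164108405605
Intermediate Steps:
H(j, X) = -220 + X
F = -164107563496 (F = 367636*(-446386) = -164107563496)
U = -842109 (U = -841877 + (-220 - 12) = -841877 - 232 = -842109)
F + U = -164107563496 - 842109 = -164108405605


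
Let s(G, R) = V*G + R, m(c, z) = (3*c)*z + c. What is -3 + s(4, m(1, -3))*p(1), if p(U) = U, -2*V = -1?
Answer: -9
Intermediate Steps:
V = ½ (V = -½*(-1) = ½ ≈ 0.50000)
m(c, z) = c + 3*c*z (m(c, z) = 3*c*z + c = c + 3*c*z)
s(G, R) = R + G/2 (s(G, R) = G/2 + R = R + G/2)
-3 + s(4, m(1, -3))*p(1) = -3 + (1*(1 + 3*(-3)) + (½)*4)*1 = -3 + (1*(1 - 9) + 2)*1 = -3 + (1*(-8) + 2)*1 = -3 + (-8 + 2)*1 = -3 - 6*1 = -3 - 6 = -9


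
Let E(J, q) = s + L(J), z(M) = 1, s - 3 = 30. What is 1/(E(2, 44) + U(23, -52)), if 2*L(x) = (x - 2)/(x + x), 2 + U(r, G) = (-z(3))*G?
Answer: 1/83 ≈ 0.012048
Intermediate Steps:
s = 33 (s = 3 + 30 = 33)
U(r, G) = -2 - G (U(r, G) = -2 + (-1*1)*G = -2 - G)
L(x) = (-2 + x)/(4*x) (L(x) = ((x - 2)/(x + x))/2 = ((-2 + x)/((2*x)))/2 = ((-2 + x)*(1/(2*x)))/2 = ((-2 + x)/(2*x))/2 = (-2 + x)/(4*x))
E(J, q) = 33 + (-2 + J)/(4*J)
1/(E(2, 44) + U(23, -52)) = 1/((1/4)*(-2 + 133*2)/2 + (-2 - 1*(-52))) = 1/((1/4)*(1/2)*(-2 + 266) + (-2 + 52)) = 1/((1/4)*(1/2)*264 + 50) = 1/(33 + 50) = 1/83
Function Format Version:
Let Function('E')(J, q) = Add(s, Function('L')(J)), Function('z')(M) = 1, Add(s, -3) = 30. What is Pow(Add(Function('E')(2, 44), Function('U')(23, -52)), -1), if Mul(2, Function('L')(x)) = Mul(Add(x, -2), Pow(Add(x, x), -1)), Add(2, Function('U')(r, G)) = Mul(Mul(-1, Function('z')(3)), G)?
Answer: Rational(1, 83) ≈ 0.012048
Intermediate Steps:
s = 33 (s = Add(3, 30) = 33)
Function('U')(r, G) = Add(-2, Mul(-1, G)) (Function('U')(r, G) = Add(-2, Mul(Mul(-1, 1), G)) = Add(-2, Mul(-1, G)))
Function('L')(x) = Mul(Rational(1, 4), Pow(x, -1), Add(-2, x)) (Function('L')(x) = Mul(Rational(1, 2), Mul(Add(x, -2), Pow(Add(x, x), -1))) = Mul(Rational(1, 2), Mul(Add(-2, x), Pow(Mul(2, x), -1))) = Mul(Rational(1, 2), Mul(Add(-2, x), Mul(Rational(1, 2), Pow(x, -1)))) = Mul(Rational(1, 2), Mul(Rational(1, 2), Pow(x, -1), Add(-2, x))) = Mul(Rational(1, 4), Pow(x, -1), Add(-2, x)))
Function('E')(J, q) = Add(33, Mul(Rational(1, 4), Pow(J, -1), Add(-2, J)))
Pow(Add(Function('E')(2, 44), Function('U')(23, -52)), -1) = Pow(Add(Mul(Rational(1, 4), Pow(2, -1), Add(-2, Mul(133, 2))), Add(-2, Mul(-1, -52))), -1) = Pow(Add(Mul(Rational(1, 4), Rational(1, 2), Add(-2, 266)), Add(-2, 52)), -1) = Pow(Add(Mul(Rational(1, 4), Rational(1, 2), 264), 50), -1) = Pow(Add(33, 50), -1) = Pow(83, -1) = Rational(1, 83)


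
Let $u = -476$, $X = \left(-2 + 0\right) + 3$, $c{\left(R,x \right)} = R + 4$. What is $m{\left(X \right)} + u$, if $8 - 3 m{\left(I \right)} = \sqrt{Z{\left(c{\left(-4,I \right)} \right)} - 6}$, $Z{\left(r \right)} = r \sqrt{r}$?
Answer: $- \frac{1420}{3} - \frac{i \sqrt{6}}{3} \approx -473.33 - 0.8165 i$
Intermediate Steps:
$c{\left(R,x \right)} = 4 + R$
$Z{\left(r \right)} = r^{\frac{3}{2}}$
$X = 1$ ($X = -2 + 3 = 1$)
$m{\left(I \right)} = \frac{8}{3} - \frac{i \sqrt{6}}{3}$ ($m{\left(I \right)} = \frac{8}{3} - \frac{\sqrt{\left(4 - 4\right)^{\frac{3}{2}} - 6}}{3} = \frac{8}{3} - \frac{\sqrt{0^{\frac{3}{2}} - 6}}{3} = \frac{8}{3} - \frac{\sqrt{0 - 6}}{3} = \frac{8}{3} - \frac{\sqrt{-6}}{3} = \frac{8}{3} - \frac{i \sqrt{6}}{3}$)
$m{\left(X \right)} + u = \left(\frac{8}{3} - \frac{i \sqrt{6}}{3}\right) - 476 = - \frac{1420}{3} - \frac{i \sqrt{6}}{3}$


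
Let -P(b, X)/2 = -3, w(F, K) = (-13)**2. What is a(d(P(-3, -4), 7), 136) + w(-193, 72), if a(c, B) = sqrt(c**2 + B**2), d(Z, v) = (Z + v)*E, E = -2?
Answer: 169 + 2*sqrt(4793) ≈ 307.46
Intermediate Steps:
w(F, K) = 169
P(b, X) = 6 (P(b, X) = -2*(-3) = 6)
d(Z, v) = -2*Z - 2*v (d(Z, v) = (Z + v)*(-2) = -2*Z - 2*v)
a(c, B) = sqrt(B**2 + c**2)
a(d(P(-3, -4), 7), 136) + w(-193, 72) = sqrt(136**2 + (-2*6 - 2*7)**2) + 169 = sqrt(18496 + (-12 - 14)**2) + 169 = sqrt(18496 + (-26)**2) + 169 = sqrt(18496 + 676) + 169 = sqrt(19172) + 169 = 2*sqrt(4793) + 169 = 169 + 2*sqrt(4793)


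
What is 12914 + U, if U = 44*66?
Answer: 15818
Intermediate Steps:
U = 2904
12914 + U = 12914 + 2904 = 15818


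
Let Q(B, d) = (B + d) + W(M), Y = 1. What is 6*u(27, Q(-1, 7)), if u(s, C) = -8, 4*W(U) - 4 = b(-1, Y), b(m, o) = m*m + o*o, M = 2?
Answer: -48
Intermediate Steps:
b(m, o) = m² + o²
W(U) = 3/2 (W(U) = 1 + ((-1)² + 1²)/4 = 1 + (1 + 1)/4 = 1 + (¼)*2 = 1 + ½ = 3/2)
Q(B, d) = 3/2 + B + d (Q(B, d) = (B + d) + 3/2 = 3/2 + B + d)
6*u(27, Q(-1, 7)) = 6*(-8) = -48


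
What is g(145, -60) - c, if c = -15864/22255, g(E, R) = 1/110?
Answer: 353459/489610 ≈ 0.72192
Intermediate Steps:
g(E, R) = 1/110
c = -15864/22255 (c = -15864*1/22255 = -15864/22255 ≈ -0.71283)
g(145, -60) - c = 1/110 - 1*(-15864/22255) = 1/110 + 15864/22255 = 353459/489610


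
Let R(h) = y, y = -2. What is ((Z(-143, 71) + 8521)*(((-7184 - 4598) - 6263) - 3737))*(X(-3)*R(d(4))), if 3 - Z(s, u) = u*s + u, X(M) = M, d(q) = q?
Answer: -2431655352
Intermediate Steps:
Z(s, u) = 3 - u - s*u (Z(s, u) = 3 - (u*s + u) = 3 - (s*u + u) = 3 - (u + s*u) = 3 + (-u - s*u) = 3 - u - s*u)
R(h) = -2
((Z(-143, 71) + 8521)*(((-7184 - 4598) - 6263) - 3737))*(X(-3)*R(d(4))) = (((3 - 1*71 - 1*(-143)*71) + 8521)*(((-7184 - 4598) - 6263) - 3737))*(-3*(-2)) = (((3 - 71 + 10153) + 8521)*((-11782 - 6263) - 3737))*6 = ((10085 + 8521)*(-18045 - 3737))*6 = (18606*(-21782))*6 = -405275892*6 = -2431655352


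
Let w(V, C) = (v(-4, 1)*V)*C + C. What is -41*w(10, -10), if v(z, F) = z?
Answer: -15990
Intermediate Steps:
w(V, C) = C - 4*C*V (w(V, C) = (-4*V)*C + C = -4*C*V + C = C - 4*C*V)
-41*w(10, -10) = -(-410)*(1 - 4*10) = -(-410)*(1 - 40) = -(-410)*(-39) = -41*390 = -15990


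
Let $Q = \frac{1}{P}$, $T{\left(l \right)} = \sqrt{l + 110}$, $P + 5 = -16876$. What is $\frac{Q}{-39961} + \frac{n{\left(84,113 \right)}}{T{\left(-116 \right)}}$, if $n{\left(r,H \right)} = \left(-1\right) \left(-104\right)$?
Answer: $\frac{1}{674581641} - \frac{52 i \sqrt{6}}{3} \approx 1.4824 \cdot 10^{-9} - 42.458 i$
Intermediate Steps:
$P = -16881$ ($P = -5 - 16876 = -16881$)
$T{\left(l \right)} = \sqrt{110 + l}$
$n{\left(r,H \right)} = 104$
$Q = - \frac{1}{16881}$ ($Q = \frac{1}{-16881} = - \frac{1}{16881} \approx -5.9238 \cdot 10^{-5}$)
$\frac{Q}{-39961} + \frac{n{\left(84,113 \right)}}{T{\left(-116 \right)}} = - \frac{1}{16881 \left(-39961\right)} + \frac{104}{\sqrt{110 - 116}} = \left(- \frac{1}{16881}\right) \left(- \frac{1}{39961}\right) + \frac{104}{\sqrt{-6}} = \frac{1}{674581641} + \frac{104}{i \sqrt{6}} = \frac{1}{674581641} + 104 \left(- \frac{i \sqrt{6}}{6}\right) = \frac{1}{674581641} - \frac{52 i \sqrt{6}}{3}$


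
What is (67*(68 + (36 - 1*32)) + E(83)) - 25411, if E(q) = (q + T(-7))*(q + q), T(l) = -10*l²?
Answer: -88149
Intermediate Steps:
E(q) = 2*q*(-490 + q) (E(q) = (q - 10*(-7)²)*(q + q) = (q - 10*49)*(2*q) = (q - 490)*(2*q) = (-490 + q)*(2*q) = 2*q*(-490 + q))
(67*(68 + (36 - 1*32)) + E(83)) - 25411 = (67*(68 + (36 - 1*32)) + 2*83*(-490 + 83)) - 25411 = (67*(68 + (36 - 32)) + 2*83*(-407)) - 25411 = (67*(68 + 4) - 67562) - 25411 = (67*72 - 67562) - 25411 = (4824 - 67562) - 25411 = -62738 - 25411 = -88149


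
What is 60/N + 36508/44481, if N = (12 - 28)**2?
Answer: 3003727/2846784 ≈ 1.0551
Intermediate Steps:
N = 256 (N = (-16)**2 = 256)
60/N + 36508/44481 = 60/256 + 36508/44481 = 60*(1/256) + 36508*(1/44481) = 15/64 + 36508/44481 = 3003727/2846784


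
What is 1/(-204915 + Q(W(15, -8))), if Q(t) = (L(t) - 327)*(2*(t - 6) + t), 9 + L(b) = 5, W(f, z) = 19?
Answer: -1/219810 ≈ -4.5494e-6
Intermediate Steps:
L(b) = -4 (L(b) = -9 + 5 = -4)
Q(t) = 3972 - 993*t (Q(t) = (-4 - 327)*(2*(t - 6) + t) = -331*(2*(-6 + t) + t) = -331*((-12 + 2*t) + t) = -331*(-12 + 3*t) = 3972 - 993*t)
1/(-204915 + Q(W(15, -8))) = 1/(-204915 + (3972 - 993*19)) = 1/(-204915 + (3972 - 18867)) = 1/(-204915 - 14895) = 1/(-219810) = -1/219810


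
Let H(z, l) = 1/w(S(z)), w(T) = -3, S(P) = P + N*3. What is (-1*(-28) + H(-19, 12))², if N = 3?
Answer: 6889/9 ≈ 765.44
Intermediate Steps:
S(P) = 9 + P (S(P) = P + 3*3 = P + 9 = 9 + P)
H(z, l) = -⅓ (H(z, l) = 1/(-3) = -⅓)
(-1*(-28) + H(-19, 12))² = (-1*(-28) - ⅓)² = (28 - ⅓)² = (83/3)² = 6889/9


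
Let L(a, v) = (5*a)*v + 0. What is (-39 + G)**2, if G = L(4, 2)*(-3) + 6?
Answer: 23409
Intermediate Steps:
L(a, v) = 5*a*v (L(a, v) = 5*a*v + 0 = 5*a*v)
G = -114 (G = (5*4*2)*(-3) + 6 = 40*(-3) + 6 = -120 + 6 = -114)
(-39 + G)**2 = (-39 - 114)**2 = (-153)**2 = 23409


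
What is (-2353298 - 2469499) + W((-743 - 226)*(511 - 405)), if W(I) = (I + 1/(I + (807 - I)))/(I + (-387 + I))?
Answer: -801031316505688/166092705 ≈ -4.8228e+6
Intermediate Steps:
W(I) = (1/807 + I)/(-387 + 2*I) (W(I) = (I + 1/807)/(-387 + 2*I) = (1/807 + I)/(-387 + 2*I))
(-2353298 - 2469499) + W((-743 - 226)*(511 - 405)) = (-2353298 - 2469499) + (1 + 807*((-743 - 226)*(511 - 405)))/(807*(-387 + 2*((-743 - 226)*(511 - 405)))) = -4822797 + (1 + 807*(-969*106))/(807*(-387 + 2*(-969*106))) = -4822797 + (1 + 807*(-102714))/(807*(-387 + 2*(-102714))) = -4822797 + (1 - 82890198)/(807*(-387 - 205428)) = -4822797 + (1/807)*(-82890197)/(-205815) = -4822797 + (1/807)*(-1/205815)*(-82890197) = -4822797 + 82890197/166092705 = -801031316505688/166092705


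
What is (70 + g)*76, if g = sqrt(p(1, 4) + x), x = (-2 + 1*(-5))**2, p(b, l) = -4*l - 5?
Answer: 5320 + 152*sqrt(7) ≈ 5722.2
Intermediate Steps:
p(b, l) = -5 - 4*l
x = 49 (x = (-2 - 5)**2 = (-7)**2 = 49)
g = 2*sqrt(7) (g = sqrt((-5 - 4*4) + 49) = sqrt((-5 - 16) + 49) = sqrt(-21 + 49) = sqrt(28) = 2*sqrt(7) ≈ 5.2915)
(70 + g)*76 = (70 + 2*sqrt(7))*76 = 5320 + 152*sqrt(7)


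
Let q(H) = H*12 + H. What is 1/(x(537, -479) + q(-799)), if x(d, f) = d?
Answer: -1/9850 ≈ -0.00010152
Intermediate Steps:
q(H) = 13*H (q(H) = 12*H + H = 13*H)
1/(x(537, -479) + q(-799)) = 1/(537 + 13*(-799)) = 1/(537 - 10387) = 1/(-9850) = -1/9850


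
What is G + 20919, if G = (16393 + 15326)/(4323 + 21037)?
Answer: 530537559/25360 ≈ 20920.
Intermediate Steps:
G = 31719/25360 ≈ 1.2507
G + 20919 = 31719/25360 + 20919 = 530537559/25360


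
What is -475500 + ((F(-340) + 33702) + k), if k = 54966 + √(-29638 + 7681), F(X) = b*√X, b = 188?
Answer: -386832 + I*√21957 + 376*I*√85 ≈ -3.8683e+5 + 3614.7*I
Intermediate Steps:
F(X) = 188*√X
k = 54966 + I*√21957 (k = 54966 + √(-21957) = 54966 + I*√21957 ≈ 54966.0 + 148.18*I)
-475500 + ((F(-340) + 33702) + k) = -475500 + ((188*√(-340) + 33702) + (54966 + I*√21957)) = -475500 + ((188*(2*I*√85) + 33702) + (54966 + I*√21957)) = -475500 + ((376*I*√85 + 33702) + (54966 + I*√21957)) = -475500 + ((33702 + 376*I*√85) + (54966 + I*√21957)) = -475500 + (88668 + I*√21957 + 376*I*√85) = -386832 + I*√21957 + 376*I*√85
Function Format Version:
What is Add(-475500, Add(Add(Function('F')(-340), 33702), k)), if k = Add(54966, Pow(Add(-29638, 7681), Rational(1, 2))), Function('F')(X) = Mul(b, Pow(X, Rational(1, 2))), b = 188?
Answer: Add(-386832, Mul(I, Pow(21957, Rational(1, 2))), Mul(376, I, Pow(85, Rational(1, 2)))) ≈ Add(-3.8683e+5, Mul(3614.7, I))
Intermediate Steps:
Function('F')(X) = Mul(188, Pow(X, Rational(1, 2)))
k = Add(54966, Mul(I, Pow(21957, Rational(1, 2)))) (k = Add(54966, Pow(-21957, Rational(1, 2))) = Add(54966, Mul(I, Pow(21957, Rational(1, 2)))) ≈ Add(54966., Mul(148.18, I)))
Add(-475500, Add(Add(Function('F')(-340), 33702), k)) = Add(-475500, Add(Add(Mul(188, Pow(-340, Rational(1, 2))), 33702), Add(54966, Mul(I, Pow(21957, Rational(1, 2)))))) = Add(-475500, Add(Add(Mul(188, Mul(2, I, Pow(85, Rational(1, 2)))), 33702), Add(54966, Mul(I, Pow(21957, Rational(1, 2)))))) = Add(-475500, Add(Add(Mul(376, I, Pow(85, Rational(1, 2))), 33702), Add(54966, Mul(I, Pow(21957, Rational(1, 2)))))) = Add(-475500, Add(Add(33702, Mul(376, I, Pow(85, Rational(1, 2)))), Add(54966, Mul(I, Pow(21957, Rational(1, 2)))))) = Add(-475500, Add(88668, Mul(I, Pow(21957, Rational(1, 2))), Mul(376, I, Pow(85, Rational(1, 2))))) = Add(-386832, Mul(I, Pow(21957, Rational(1, 2))), Mul(376, I, Pow(85, Rational(1, 2))))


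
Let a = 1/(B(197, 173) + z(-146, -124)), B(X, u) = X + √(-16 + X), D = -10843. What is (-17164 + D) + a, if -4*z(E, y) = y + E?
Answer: -7817228761/279117 - 4*√181/279117 ≈ -28007.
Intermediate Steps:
z(E, y) = -E/4 - y/4 (z(E, y) = -(y + E)/4 = -(E + y)/4 = -E/4 - y/4)
a = 1/(529/2 + √181) (a = 1/((197 + √(-16 + 197)) + (-¼*(-146) - ¼*(-124))) = 1/((197 + √181) + (73/2 + 31)) = 1/((197 + √181) + 135/2) = 1/(529/2 + √181) ≈ 0.0035977)
(-17164 + D) + a = (-17164 - 10843) + (1058/279117 - 4*√181/279117) = -28007 + (1058/279117 - 4*√181/279117) = -7817228761/279117 - 4*√181/279117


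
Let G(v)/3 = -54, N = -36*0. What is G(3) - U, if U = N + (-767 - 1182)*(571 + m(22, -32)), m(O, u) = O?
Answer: 1155595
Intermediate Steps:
N = 0
G(v) = -162 (G(v) = 3*(-54) = -162)
U = -1155757 (U = 0 + (-767 - 1182)*(571 + 22) = 0 - 1949*593 = 0 - 1155757 = -1155757)
G(3) - U = -162 - 1*(-1155757) = -162 + 1155757 = 1155595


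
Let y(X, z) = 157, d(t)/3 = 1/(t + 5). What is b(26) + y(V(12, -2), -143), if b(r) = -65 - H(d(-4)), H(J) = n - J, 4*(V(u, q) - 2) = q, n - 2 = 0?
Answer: 93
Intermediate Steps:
n = 2 (n = 2 + 0 = 2)
d(t) = 3/(5 + t) (d(t) = 3/(t + 5) = 3/(5 + t))
V(u, q) = 2 + q/4
H(J) = 2 - J
b(r) = -64 (b(r) = -65 - (2 - 3/(5 - 4)) = -65 - (2 - 3/1) = -65 - (2 - 3) = -65 - 1*(-1) = -65 + 1 = -64)
b(26) + y(V(12, -2), -143) = -64 + 157 = 93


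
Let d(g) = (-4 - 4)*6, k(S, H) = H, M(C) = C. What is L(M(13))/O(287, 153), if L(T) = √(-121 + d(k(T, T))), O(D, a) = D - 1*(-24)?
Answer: 13*I/311 ≈ 0.041801*I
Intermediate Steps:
O(D, a) = 24 + D (O(D, a) = D + 24 = 24 + D)
d(g) = -48 (d(g) = -8*6 = -48)
L(T) = 13*I (L(T) = √(-121 - 48) = √(-169) = 13*I)
L(M(13))/O(287, 153) = (13*I)/(24 + 287) = (13*I)/311 = (13*I)*(1/311) = 13*I/311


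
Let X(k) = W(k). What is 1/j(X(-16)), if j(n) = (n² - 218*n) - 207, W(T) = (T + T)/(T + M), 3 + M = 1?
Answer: -81/47903 ≈ -0.0016909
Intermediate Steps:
M = -2 (M = -3 + 1 = -2)
W(T) = 2*T/(-2 + T) (W(T) = (T + T)/(T - 2) = (2*T)/(-2 + T) = 2*T/(-2 + T))
X(k) = 2*k/(-2 + k)
j(n) = -207 + n² - 218*n
1/j(X(-16)) = 1/(-207 + (2*(-16)/(-2 - 16))² - 436*(-16)/(-2 - 16)) = 1/(-207 + (2*(-16)/(-18))² - 436*(-16)/(-18)) = 1/(-207 + (2*(-16)*(-1/18))² - 436*(-16)*(-1)/18) = 1/(-207 + (16/9)² - 218*16/9) = 1/(-207 + 256/81 - 3488/9) = 1/(-47903/81) = -81/47903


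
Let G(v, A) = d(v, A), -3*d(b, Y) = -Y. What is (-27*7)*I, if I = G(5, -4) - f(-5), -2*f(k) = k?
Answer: 1449/2 ≈ 724.50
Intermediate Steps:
d(b, Y) = Y/3 (d(b, Y) = -(-1)*Y/3 = Y/3)
G(v, A) = A/3
f(k) = -k/2
I = -23/6 (I = (1/3)*(-4) - (-1)*(-5)/2 = -4/3 - 1*5/2 = -4/3 - 5/2 = -23/6 ≈ -3.8333)
(-27*7)*I = -27*7*(-23/6) = -189*(-23/6) = 1449/2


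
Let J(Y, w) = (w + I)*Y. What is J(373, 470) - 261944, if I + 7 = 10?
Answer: -85515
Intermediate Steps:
I = 3 (I = -7 + 10 = 3)
J(Y, w) = Y*(3 + w) (J(Y, w) = (w + 3)*Y = (3 + w)*Y = Y*(3 + w))
J(373, 470) - 261944 = 373*(3 + 470) - 261944 = 373*473 - 261944 = 176429 - 261944 = -85515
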